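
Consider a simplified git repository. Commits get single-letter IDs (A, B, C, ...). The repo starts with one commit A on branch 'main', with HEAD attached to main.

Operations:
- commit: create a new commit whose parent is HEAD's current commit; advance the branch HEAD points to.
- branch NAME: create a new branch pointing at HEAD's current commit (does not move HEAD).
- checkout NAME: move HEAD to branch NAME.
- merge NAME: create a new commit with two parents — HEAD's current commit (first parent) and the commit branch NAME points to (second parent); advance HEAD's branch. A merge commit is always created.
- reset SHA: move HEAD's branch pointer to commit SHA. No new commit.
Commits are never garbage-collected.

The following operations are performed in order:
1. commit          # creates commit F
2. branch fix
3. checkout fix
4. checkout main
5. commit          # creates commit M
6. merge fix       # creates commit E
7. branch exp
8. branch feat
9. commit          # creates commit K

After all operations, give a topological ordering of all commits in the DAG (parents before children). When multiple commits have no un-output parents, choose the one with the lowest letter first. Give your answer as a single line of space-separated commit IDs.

After op 1 (commit): HEAD=main@F [main=F]
After op 2 (branch): HEAD=main@F [fix=F main=F]
After op 3 (checkout): HEAD=fix@F [fix=F main=F]
After op 4 (checkout): HEAD=main@F [fix=F main=F]
After op 5 (commit): HEAD=main@M [fix=F main=M]
After op 6 (merge): HEAD=main@E [fix=F main=E]
After op 7 (branch): HEAD=main@E [exp=E fix=F main=E]
After op 8 (branch): HEAD=main@E [exp=E feat=E fix=F main=E]
After op 9 (commit): HEAD=main@K [exp=E feat=E fix=F main=K]
commit A: parents=[]
commit E: parents=['M', 'F']
commit F: parents=['A']
commit K: parents=['E']
commit M: parents=['F']

Answer: A F M E K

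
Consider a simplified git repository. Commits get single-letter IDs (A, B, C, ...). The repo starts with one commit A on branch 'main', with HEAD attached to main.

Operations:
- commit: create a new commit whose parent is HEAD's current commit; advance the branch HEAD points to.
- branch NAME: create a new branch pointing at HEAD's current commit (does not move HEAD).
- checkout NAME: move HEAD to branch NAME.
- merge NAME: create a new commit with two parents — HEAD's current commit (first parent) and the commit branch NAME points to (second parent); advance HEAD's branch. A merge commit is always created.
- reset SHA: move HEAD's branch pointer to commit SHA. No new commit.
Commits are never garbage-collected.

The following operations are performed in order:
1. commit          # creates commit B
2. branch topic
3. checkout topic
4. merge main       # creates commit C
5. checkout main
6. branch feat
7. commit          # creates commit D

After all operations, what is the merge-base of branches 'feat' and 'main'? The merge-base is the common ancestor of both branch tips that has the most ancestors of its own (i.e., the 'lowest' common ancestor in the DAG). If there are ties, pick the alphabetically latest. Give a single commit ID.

After op 1 (commit): HEAD=main@B [main=B]
After op 2 (branch): HEAD=main@B [main=B topic=B]
After op 3 (checkout): HEAD=topic@B [main=B topic=B]
After op 4 (merge): HEAD=topic@C [main=B topic=C]
After op 5 (checkout): HEAD=main@B [main=B topic=C]
After op 6 (branch): HEAD=main@B [feat=B main=B topic=C]
After op 7 (commit): HEAD=main@D [feat=B main=D topic=C]
ancestors(feat=B): ['A', 'B']
ancestors(main=D): ['A', 'B', 'D']
common: ['A', 'B']

Answer: B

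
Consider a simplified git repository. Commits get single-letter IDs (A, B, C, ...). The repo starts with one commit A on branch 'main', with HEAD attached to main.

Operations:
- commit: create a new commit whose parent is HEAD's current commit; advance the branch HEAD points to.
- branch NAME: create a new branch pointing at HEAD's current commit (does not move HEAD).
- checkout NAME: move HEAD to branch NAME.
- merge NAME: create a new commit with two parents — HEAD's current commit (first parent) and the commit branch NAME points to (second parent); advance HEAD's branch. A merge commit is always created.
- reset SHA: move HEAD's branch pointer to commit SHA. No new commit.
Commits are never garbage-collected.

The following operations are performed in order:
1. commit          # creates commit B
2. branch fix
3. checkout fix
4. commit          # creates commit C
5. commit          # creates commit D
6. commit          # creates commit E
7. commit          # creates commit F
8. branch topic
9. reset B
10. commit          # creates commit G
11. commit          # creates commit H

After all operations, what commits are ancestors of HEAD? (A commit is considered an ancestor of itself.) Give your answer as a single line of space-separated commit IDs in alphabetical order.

After op 1 (commit): HEAD=main@B [main=B]
After op 2 (branch): HEAD=main@B [fix=B main=B]
After op 3 (checkout): HEAD=fix@B [fix=B main=B]
After op 4 (commit): HEAD=fix@C [fix=C main=B]
After op 5 (commit): HEAD=fix@D [fix=D main=B]
After op 6 (commit): HEAD=fix@E [fix=E main=B]
After op 7 (commit): HEAD=fix@F [fix=F main=B]
After op 8 (branch): HEAD=fix@F [fix=F main=B topic=F]
After op 9 (reset): HEAD=fix@B [fix=B main=B topic=F]
After op 10 (commit): HEAD=fix@G [fix=G main=B topic=F]
After op 11 (commit): HEAD=fix@H [fix=H main=B topic=F]

Answer: A B G H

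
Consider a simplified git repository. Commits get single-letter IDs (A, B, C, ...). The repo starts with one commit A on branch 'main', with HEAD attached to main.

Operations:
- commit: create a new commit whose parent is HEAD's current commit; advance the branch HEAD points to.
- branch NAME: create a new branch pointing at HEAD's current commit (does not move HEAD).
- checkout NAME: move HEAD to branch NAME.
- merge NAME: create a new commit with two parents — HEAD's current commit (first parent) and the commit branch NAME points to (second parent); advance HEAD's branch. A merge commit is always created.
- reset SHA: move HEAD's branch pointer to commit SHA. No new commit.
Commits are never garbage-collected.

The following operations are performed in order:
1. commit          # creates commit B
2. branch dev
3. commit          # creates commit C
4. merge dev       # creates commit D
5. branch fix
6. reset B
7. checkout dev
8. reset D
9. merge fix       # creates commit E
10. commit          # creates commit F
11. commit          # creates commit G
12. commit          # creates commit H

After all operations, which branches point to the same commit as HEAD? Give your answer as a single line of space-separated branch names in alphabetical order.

After op 1 (commit): HEAD=main@B [main=B]
After op 2 (branch): HEAD=main@B [dev=B main=B]
After op 3 (commit): HEAD=main@C [dev=B main=C]
After op 4 (merge): HEAD=main@D [dev=B main=D]
After op 5 (branch): HEAD=main@D [dev=B fix=D main=D]
After op 6 (reset): HEAD=main@B [dev=B fix=D main=B]
After op 7 (checkout): HEAD=dev@B [dev=B fix=D main=B]
After op 8 (reset): HEAD=dev@D [dev=D fix=D main=B]
After op 9 (merge): HEAD=dev@E [dev=E fix=D main=B]
After op 10 (commit): HEAD=dev@F [dev=F fix=D main=B]
After op 11 (commit): HEAD=dev@G [dev=G fix=D main=B]
After op 12 (commit): HEAD=dev@H [dev=H fix=D main=B]

Answer: dev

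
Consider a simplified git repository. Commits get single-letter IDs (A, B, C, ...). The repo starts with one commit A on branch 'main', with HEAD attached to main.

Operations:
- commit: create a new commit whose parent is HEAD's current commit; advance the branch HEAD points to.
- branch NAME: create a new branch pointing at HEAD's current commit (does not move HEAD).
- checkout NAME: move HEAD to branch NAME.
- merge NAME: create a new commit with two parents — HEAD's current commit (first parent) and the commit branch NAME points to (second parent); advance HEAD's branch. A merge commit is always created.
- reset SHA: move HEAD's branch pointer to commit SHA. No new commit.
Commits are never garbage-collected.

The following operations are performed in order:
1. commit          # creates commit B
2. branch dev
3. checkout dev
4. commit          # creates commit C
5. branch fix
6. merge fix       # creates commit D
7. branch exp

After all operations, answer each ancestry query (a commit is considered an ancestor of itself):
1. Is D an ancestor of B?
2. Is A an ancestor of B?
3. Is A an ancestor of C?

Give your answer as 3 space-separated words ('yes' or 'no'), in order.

After op 1 (commit): HEAD=main@B [main=B]
After op 2 (branch): HEAD=main@B [dev=B main=B]
After op 3 (checkout): HEAD=dev@B [dev=B main=B]
After op 4 (commit): HEAD=dev@C [dev=C main=B]
After op 5 (branch): HEAD=dev@C [dev=C fix=C main=B]
After op 6 (merge): HEAD=dev@D [dev=D fix=C main=B]
After op 7 (branch): HEAD=dev@D [dev=D exp=D fix=C main=B]
ancestors(B) = {A,B}; D in? no
ancestors(B) = {A,B}; A in? yes
ancestors(C) = {A,B,C}; A in? yes

Answer: no yes yes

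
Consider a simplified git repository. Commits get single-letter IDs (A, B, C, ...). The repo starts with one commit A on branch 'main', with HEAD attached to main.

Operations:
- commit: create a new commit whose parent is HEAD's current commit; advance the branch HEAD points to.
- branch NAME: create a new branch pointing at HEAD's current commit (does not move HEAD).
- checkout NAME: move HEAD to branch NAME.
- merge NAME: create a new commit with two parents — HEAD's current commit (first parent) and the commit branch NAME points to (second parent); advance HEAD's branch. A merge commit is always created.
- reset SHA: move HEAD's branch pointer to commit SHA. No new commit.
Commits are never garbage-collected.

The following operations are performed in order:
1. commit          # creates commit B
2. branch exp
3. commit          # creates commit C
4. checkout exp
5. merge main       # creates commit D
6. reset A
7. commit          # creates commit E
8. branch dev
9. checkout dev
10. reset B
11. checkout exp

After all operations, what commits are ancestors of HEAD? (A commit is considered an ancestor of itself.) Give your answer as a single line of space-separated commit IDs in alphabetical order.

After op 1 (commit): HEAD=main@B [main=B]
After op 2 (branch): HEAD=main@B [exp=B main=B]
After op 3 (commit): HEAD=main@C [exp=B main=C]
After op 4 (checkout): HEAD=exp@B [exp=B main=C]
After op 5 (merge): HEAD=exp@D [exp=D main=C]
After op 6 (reset): HEAD=exp@A [exp=A main=C]
After op 7 (commit): HEAD=exp@E [exp=E main=C]
After op 8 (branch): HEAD=exp@E [dev=E exp=E main=C]
After op 9 (checkout): HEAD=dev@E [dev=E exp=E main=C]
After op 10 (reset): HEAD=dev@B [dev=B exp=E main=C]
After op 11 (checkout): HEAD=exp@E [dev=B exp=E main=C]

Answer: A E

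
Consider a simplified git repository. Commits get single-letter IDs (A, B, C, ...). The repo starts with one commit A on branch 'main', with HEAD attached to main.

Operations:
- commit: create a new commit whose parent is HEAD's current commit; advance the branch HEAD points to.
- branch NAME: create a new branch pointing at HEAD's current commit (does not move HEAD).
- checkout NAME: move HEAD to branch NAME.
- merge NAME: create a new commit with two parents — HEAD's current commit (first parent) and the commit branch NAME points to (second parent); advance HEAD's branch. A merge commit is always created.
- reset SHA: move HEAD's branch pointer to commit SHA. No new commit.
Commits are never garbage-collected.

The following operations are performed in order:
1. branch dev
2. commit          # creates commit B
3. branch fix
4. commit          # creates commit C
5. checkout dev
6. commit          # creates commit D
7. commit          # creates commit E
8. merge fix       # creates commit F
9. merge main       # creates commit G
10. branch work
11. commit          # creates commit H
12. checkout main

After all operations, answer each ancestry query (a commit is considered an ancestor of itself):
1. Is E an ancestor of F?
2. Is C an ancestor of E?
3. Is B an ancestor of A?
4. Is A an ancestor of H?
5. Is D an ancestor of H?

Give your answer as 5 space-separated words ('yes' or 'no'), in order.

Answer: yes no no yes yes

Derivation:
After op 1 (branch): HEAD=main@A [dev=A main=A]
After op 2 (commit): HEAD=main@B [dev=A main=B]
After op 3 (branch): HEAD=main@B [dev=A fix=B main=B]
After op 4 (commit): HEAD=main@C [dev=A fix=B main=C]
After op 5 (checkout): HEAD=dev@A [dev=A fix=B main=C]
After op 6 (commit): HEAD=dev@D [dev=D fix=B main=C]
After op 7 (commit): HEAD=dev@E [dev=E fix=B main=C]
After op 8 (merge): HEAD=dev@F [dev=F fix=B main=C]
After op 9 (merge): HEAD=dev@G [dev=G fix=B main=C]
After op 10 (branch): HEAD=dev@G [dev=G fix=B main=C work=G]
After op 11 (commit): HEAD=dev@H [dev=H fix=B main=C work=G]
After op 12 (checkout): HEAD=main@C [dev=H fix=B main=C work=G]
ancestors(F) = {A,B,D,E,F}; E in? yes
ancestors(E) = {A,D,E}; C in? no
ancestors(A) = {A}; B in? no
ancestors(H) = {A,B,C,D,E,F,G,H}; A in? yes
ancestors(H) = {A,B,C,D,E,F,G,H}; D in? yes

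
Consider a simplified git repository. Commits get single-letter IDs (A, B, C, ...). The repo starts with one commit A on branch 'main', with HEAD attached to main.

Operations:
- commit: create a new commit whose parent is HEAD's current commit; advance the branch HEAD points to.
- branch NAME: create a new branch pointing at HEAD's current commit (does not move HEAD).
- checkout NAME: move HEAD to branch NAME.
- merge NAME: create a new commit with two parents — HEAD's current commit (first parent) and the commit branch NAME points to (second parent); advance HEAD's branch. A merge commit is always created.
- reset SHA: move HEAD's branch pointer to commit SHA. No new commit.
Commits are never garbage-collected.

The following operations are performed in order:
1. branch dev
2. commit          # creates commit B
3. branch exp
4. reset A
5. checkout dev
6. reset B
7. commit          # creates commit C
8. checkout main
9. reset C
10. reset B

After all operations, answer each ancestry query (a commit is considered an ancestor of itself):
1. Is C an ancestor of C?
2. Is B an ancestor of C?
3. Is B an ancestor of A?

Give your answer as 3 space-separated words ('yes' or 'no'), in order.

After op 1 (branch): HEAD=main@A [dev=A main=A]
After op 2 (commit): HEAD=main@B [dev=A main=B]
After op 3 (branch): HEAD=main@B [dev=A exp=B main=B]
After op 4 (reset): HEAD=main@A [dev=A exp=B main=A]
After op 5 (checkout): HEAD=dev@A [dev=A exp=B main=A]
After op 6 (reset): HEAD=dev@B [dev=B exp=B main=A]
After op 7 (commit): HEAD=dev@C [dev=C exp=B main=A]
After op 8 (checkout): HEAD=main@A [dev=C exp=B main=A]
After op 9 (reset): HEAD=main@C [dev=C exp=B main=C]
After op 10 (reset): HEAD=main@B [dev=C exp=B main=B]
ancestors(C) = {A,B,C}; C in? yes
ancestors(C) = {A,B,C}; B in? yes
ancestors(A) = {A}; B in? no

Answer: yes yes no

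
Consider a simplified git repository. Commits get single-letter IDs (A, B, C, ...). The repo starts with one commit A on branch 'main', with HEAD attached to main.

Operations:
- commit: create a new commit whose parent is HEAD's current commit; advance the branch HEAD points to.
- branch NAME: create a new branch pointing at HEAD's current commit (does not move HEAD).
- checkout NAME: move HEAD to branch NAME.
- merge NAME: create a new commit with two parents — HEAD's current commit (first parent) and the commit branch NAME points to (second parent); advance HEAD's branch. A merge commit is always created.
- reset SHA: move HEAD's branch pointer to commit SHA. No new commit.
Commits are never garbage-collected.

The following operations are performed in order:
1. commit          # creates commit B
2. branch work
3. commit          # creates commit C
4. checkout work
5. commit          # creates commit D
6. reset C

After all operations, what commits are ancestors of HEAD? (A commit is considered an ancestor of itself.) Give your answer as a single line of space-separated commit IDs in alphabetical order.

Answer: A B C

Derivation:
After op 1 (commit): HEAD=main@B [main=B]
After op 2 (branch): HEAD=main@B [main=B work=B]
After op 3 (commit): HEAD=main@C [main=C work=B]
After op 4 (checkout): HEAD=work@B [main=C work=B]
After op 5 (commit): HEAD=work@D [main=C work=D]
After op 6 (reset): HEAD=work@C [main=C work=C]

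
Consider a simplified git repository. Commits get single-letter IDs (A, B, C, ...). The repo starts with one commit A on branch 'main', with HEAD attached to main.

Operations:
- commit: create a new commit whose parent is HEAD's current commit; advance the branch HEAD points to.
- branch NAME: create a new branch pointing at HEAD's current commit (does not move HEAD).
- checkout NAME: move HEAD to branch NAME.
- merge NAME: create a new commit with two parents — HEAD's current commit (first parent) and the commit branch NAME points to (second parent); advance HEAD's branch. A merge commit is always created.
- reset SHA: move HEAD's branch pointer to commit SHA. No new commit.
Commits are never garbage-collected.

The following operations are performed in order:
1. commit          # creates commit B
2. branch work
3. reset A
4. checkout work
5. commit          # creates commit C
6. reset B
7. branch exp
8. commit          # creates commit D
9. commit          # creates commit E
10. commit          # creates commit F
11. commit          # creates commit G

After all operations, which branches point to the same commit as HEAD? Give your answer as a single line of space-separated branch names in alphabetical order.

Answer: work

Derivation:
After op 1 (commit): HEAD=main@B [main=B]
After op 2 (branch): HEAD=main@B [main=B work=B]
After op 3 (reset): HEAD=main@A [main=A work=B]
After op 4 (checkout): HEAD=work@B [main=A work=B]
After op 5 (commit): HEAD=work@C [main=A work=C]
After op 6 (reset): HEAD=work@B [main=A work=B]
After op 7 (branch): HEAD=work@B [exp=B main=A work=B]
After op 8 (commit): HEAD=work@D [exp=B main=A work=D]
After op 9 (commit): HEAD=work@E [exp=B main=A work=E]
After op 10 (commit): HEAD=work@F [exp=B main=A work=F]
After op 11 (commit): HEAD=work@G [exp=B main=A work=G]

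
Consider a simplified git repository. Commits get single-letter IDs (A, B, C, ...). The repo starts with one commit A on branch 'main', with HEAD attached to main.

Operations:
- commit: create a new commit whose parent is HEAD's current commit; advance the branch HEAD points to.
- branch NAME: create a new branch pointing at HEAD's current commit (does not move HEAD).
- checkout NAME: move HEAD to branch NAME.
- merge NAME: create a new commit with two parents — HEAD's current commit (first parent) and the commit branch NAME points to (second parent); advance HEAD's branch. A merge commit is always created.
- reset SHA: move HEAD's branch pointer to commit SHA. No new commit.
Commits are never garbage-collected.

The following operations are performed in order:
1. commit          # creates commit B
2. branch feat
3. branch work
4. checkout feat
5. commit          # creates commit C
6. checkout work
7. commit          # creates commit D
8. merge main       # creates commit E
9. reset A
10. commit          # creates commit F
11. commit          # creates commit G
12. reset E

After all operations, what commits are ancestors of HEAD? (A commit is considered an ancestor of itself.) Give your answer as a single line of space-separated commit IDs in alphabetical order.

Answer: A B D E

Derivation:
After op 1 (commit): HEAD=main@B [main=B]
After op 2 (branch): HEAD=main@B [feat=B main=B]
After op 3 (branch): HEAD=main@B [feat=B main=B work=B]
After op 4 (checkout): HEAD=feat@B [feat=B main=B work=B]
After op 5 (commit): HEAD=feat@C [feat=C main=B work=B]
After op 6 (checkout): HEAD=work@B [feat=C main=B work=B]
After op 7 (commit): HEAD=work@D [feat=C main=B work=D]
After op 8 (merge): HEAD=work@E [feat=C main=B work=E]
After op 9 (reset): HEAD=work@A [feat=C main=B work=A]
After op 10 (commit): HEAD=work@F [feat=C main=B work=F]
After op 11 (commit): HEAD=work@G [feat=C main=B work=G]
After op 12 (reset): HEAD=work@E [feat=C main=B work=E]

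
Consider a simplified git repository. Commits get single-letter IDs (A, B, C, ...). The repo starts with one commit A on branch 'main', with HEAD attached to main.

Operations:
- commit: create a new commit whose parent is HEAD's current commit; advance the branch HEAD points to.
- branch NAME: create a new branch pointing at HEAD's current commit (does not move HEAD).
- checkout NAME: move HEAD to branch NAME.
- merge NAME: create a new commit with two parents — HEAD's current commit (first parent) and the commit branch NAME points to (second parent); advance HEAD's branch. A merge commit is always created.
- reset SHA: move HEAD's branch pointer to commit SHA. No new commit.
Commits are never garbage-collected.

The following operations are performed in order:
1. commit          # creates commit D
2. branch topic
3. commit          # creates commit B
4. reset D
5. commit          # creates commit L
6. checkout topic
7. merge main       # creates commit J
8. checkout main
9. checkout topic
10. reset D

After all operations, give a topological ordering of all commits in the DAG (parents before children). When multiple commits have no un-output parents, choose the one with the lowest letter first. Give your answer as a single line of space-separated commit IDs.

After op 1 (commit): HEAD=main@D [main=D]
After op 2 (branch): HEAD=main@D [main=D topic=D]
After op 3 (commit): HEAD=main@B [main=B topic=D]
After op 4 (reset): HEAD=main@D [main=D topic=D]
After op 5 (commit): HEAD=main@L [main=L topic=D]
After op 6 (checkout): HEAD=topic@D [main=L topic=D]
After op 7 (merge): HEAD=topic@J [main=L topic=J]
After op 8 (checkout): HEAD=main@L [main=L topic=J]
After op 9 (checkout): HEAD=topic@J [main=L topic=J]
After op 10 (reset): HEAD=topic@D [main=L topic=D]
commit A: parents=[]
commit B: parents=['D']
commit D: parents=['A']
commit J: parents=['D', 'L']
commit L: parents=['D']

Answer: A D B L J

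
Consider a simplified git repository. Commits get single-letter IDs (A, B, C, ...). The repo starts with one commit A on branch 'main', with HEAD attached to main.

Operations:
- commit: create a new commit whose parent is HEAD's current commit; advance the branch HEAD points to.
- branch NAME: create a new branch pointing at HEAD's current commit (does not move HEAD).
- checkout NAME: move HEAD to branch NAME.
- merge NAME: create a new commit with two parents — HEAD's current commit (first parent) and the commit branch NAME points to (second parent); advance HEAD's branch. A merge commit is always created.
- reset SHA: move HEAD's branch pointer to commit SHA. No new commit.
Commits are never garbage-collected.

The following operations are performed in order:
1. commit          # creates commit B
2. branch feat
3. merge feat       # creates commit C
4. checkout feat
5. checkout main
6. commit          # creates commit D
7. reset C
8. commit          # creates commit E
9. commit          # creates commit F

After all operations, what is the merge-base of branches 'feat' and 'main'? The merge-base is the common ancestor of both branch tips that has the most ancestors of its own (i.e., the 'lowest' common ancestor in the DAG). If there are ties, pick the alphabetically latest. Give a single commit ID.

After op 1 (commit): HEAD=main@B [main=B]
After op 2 (branch): HEAD=main@B [feat=B main=B]
After op 3 (merge): HEAD=main@C [feat=B main=C]
After op 4 (checkout): HEAD=feat@B [feat=B main=C]
After op 5 (checkout): HEAD=main@C [feat=B main=C]
After op 6 (commit): HEAD=main@D [feat=B main=D]
After op 7 (reset): HEAD=main@C [feat=B main=C]
After op 8 (commit): HEAD=main@E [feat=B main=E]
After op 9 (commit): HEAD=main@F [feat=B main=F]
ancestors(feat=B): ['A', 'B']
ancestors(main=F): ['A', 'B', 'C', 'E', 'F']
common: ['A', 'B']

Answer: B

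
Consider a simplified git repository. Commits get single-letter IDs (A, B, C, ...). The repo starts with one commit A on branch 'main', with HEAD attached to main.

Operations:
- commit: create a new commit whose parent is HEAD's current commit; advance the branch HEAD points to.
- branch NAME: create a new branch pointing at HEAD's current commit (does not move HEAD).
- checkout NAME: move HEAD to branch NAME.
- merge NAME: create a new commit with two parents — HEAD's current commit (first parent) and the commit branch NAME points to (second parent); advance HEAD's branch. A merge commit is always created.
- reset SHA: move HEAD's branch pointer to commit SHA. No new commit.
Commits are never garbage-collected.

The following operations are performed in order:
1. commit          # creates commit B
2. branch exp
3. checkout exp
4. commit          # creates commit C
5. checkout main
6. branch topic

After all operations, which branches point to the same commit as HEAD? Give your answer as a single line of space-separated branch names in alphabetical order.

Answer: main topic

Derivation:
After op 1 (commit): HEAD=main@B [main=B]
After op 2 (branch): HEAD=main@B [exp=B main=B]
After op 3 (checkout): HEAD=exp@B [exp=B main=B]
After op 4 (commit): HEAD=exp@C [exp=C main=B]
After op 5 (checkout): HEAD=main@B [exp=C main=B]
After op 6 (branch): HEAD=main@B [exp=C main=B topic=B]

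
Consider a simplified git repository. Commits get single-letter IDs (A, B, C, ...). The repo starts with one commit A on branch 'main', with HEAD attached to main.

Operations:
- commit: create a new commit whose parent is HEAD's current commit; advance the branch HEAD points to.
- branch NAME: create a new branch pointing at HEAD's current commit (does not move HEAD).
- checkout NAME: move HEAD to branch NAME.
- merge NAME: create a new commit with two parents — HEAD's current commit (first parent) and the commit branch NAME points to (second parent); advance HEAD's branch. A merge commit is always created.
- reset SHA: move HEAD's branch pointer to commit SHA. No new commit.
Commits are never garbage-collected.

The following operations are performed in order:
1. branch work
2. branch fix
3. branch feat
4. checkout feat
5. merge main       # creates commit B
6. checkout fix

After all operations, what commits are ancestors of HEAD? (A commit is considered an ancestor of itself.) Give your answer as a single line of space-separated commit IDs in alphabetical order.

After op 1 (branch): HEAD=main@A [main=A work=A]
After op 2 (branch): HEAD=main@A [fix=A main=A work=A]
After op 3 (branch): HEAD=main@A [feat=A fix=A main=A work=A]
After op 4 (checkout): HEAD=feat@A [feat=A fix=A main=A work=A]
After op 5 (merge): HEAD=feat@B [feat=B fix=A main=A work=A]
After op 6 (checkout): HEAD=fix@A [feat=B fix=A main=A work=A]

Answer: A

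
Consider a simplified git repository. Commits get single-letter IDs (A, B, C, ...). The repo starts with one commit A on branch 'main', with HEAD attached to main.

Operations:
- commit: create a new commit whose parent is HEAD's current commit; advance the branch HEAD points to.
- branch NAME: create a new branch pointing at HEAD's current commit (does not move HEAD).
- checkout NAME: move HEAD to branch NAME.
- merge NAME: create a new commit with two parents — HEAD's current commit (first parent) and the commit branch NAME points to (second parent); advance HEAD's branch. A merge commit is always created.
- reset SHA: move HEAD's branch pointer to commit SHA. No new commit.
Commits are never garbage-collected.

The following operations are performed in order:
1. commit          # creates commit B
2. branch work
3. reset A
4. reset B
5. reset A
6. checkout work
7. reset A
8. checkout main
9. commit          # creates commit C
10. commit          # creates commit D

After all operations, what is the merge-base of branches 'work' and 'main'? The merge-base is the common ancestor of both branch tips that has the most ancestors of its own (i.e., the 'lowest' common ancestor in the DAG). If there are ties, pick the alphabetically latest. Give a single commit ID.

Answer: A

Derivation:
After op 1 (commit): HEAD=main@B [main=B]
After op 2 (branch): HEAD=main@B [main=B work=B]
After op 3 (reset): HEAD=main@A [main=A work=B]
After op 4 (reset): HEAD=main@B [main=B work=B]
After op 5 (reset): HEAD=main@A [main=A work=B]
After op 6 (checkout): HEAD=work@B [main=A work=B]
After op 7 (reset): HEAD=work@A [main=A work=A]
After op 8 (checkout): HEAD=main@A [main=A work=A]
After op 9 (commit): HEAD=main@C [main=C work=A]
After op 10 (commit): HEAD=main@D [main=D work=A]
ancestors(work=A): ['A']
ancestors(main=D): ['A', 'C', 'D']
common: ['A']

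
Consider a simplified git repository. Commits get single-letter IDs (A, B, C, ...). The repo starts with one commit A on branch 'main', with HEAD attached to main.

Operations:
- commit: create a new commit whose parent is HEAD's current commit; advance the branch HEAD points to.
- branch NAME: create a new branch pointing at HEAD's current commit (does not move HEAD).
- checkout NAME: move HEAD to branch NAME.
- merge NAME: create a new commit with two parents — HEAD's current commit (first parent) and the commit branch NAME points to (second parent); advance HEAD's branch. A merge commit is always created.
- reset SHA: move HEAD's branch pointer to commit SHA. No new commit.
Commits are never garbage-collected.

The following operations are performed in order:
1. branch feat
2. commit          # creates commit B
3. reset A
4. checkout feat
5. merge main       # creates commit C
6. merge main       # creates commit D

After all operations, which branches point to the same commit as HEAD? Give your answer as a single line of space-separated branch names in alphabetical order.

After op 1 (branch): HEAD=main@A [feat=A main=A]
After op 2 (commit): HEAD=main@B [feat=A main=B]
After op 3 (reset): HEAD=main@A [feat=A main=A]
After op 4 (checkout): HEAD=feat@A [feat=A main=A]
After op 5 (merge): HEAD=feat@C [feat=C main=A]
After op 6 (merge): HEAD=feat@D [feat=D main=A]

Answer: feat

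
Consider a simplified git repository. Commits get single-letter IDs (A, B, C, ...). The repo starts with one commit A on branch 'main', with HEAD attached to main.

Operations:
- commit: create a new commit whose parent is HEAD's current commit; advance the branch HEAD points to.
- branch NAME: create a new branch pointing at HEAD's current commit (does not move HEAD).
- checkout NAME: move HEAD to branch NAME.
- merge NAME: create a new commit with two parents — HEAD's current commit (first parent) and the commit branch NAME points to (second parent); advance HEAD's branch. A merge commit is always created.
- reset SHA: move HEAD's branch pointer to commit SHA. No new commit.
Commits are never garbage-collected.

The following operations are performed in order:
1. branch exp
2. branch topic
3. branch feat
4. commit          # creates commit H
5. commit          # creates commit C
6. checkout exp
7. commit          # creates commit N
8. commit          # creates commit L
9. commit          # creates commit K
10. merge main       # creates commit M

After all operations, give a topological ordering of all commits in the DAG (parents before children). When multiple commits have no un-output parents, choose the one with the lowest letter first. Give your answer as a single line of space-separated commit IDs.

Answer: A H C N L K M

Derivation:
After op 1 (branch): HEAD=main@A [exp=A main=A]
After op 2 (branch): HEAD=main@A [exp=A main=A topic=A]
After op 3 (branch): HEAD=main@A [exp=A feat=A main=A topic=A]
After op 4 (commit): HEAD=main@H [exp=A feat=A main=H topic=A]
After op 5 (commit): HEAD=main@C [exp=A feat=A main=C topic=A]
After op 6 (checkout): HEAD=exp@A [exp=A feat=A main=C topic=A]
After op 7 (commit): HEAD=exp@N [exp=N feat=A main=C topic=A]
After op 8 (commit): HEAD=exp@L [exp=L feat=A main=C topic=A]
After op 9 (commit): HEAD=exp@K [exp=K feat=A main=C topic=A]
After op 10 (merge): HEAD=exp@M [exp=M feat=A main=C topic=A]
commit A: parents=[]
commit C: parents=['H']
commit H: parents=['A']
commit K: parents=['L']
commit L: parents=['N']
commit M: parents=['K', 'C']
commit N: parents=['A']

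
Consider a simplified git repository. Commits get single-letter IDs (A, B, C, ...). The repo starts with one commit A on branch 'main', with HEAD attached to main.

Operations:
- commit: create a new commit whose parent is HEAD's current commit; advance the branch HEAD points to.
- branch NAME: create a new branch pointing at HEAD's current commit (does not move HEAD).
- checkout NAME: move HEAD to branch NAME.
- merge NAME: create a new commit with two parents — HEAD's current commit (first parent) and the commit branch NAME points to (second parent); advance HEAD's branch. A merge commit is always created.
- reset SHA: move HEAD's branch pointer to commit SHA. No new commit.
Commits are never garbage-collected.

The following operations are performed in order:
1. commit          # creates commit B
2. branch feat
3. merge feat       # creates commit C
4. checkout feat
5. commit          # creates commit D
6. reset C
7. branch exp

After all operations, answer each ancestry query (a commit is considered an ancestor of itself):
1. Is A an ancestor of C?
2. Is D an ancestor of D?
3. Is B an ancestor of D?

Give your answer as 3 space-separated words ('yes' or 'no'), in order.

After op 1 (commit): HEAD=main@B [main=B]
After op 2 (branch): HEAD=main@B [feat=B main=B]
After op 3 (merge): HEAD=main@C [feat=B main=C]
After op 4 (checkout): HEAD=feat@B [feat=B main=C]
After op 5 (commit): HEAD=feat@D [feat=D main=C]
After op 6 (reset): HEAD=feat@C [feat=C main=C]
After op 7 (branch): HEAD=feat@C [exp=C feat=C main=C]
ancestors(C) = {A,B,C}; A in? yes
ancestors(D) = {A,B,D}; D in? yes
ancestors(D) = {A,B,D}; B in? yes

Answer: yes yes yes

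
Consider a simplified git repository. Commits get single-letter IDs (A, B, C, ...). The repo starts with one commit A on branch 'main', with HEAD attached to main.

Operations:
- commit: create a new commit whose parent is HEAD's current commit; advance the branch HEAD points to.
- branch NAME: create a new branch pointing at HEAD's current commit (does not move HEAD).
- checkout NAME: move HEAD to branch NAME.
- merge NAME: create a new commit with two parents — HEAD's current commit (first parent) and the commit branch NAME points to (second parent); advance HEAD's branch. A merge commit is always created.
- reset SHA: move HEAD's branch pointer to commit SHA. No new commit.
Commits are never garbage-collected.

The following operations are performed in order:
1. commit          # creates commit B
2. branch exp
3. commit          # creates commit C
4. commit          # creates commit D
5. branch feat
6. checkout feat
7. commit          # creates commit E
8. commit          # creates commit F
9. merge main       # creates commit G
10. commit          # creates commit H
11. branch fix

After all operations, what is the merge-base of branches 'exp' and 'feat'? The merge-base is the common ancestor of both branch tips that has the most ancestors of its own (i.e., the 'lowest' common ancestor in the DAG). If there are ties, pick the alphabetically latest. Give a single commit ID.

After op 1 (commit): HEAD=main@B [main=B]
After op 2 (branch): HEAD=main@B [exp=B main=B]
After op 3 (commit): HEAD=main@C [exp=B main=C]
After op 4 (commit): HEAD=main@D [exp=B main=D]
After op 5 (branch): HEAD=main@D [exp=B feat=D main=D]
After op 6 (checkout): HEAD=feat@D [exp=B feat=D main=D]
After op 7 (commit): HEAD=feat@E [exp=B feat=E main=D]
After op 8 (commit): HEAD=feat@F [exp=B feat=F main=D]
After op 9 (merge): HEAD=feat@G [exp=B feat=G main=D]
After op 10 (commit): HEAD=feat@H [exp=B feat=H main=D]
After op 11 (branch): HEAD=feat@H [exp=B feat=H fix=H main=D]
ancestors(exp=B): ['A', 'B']
ancestors(feat=H): ['A', 'B', 'C', 'D', 'E', 'F', 'G', 'H']
common: ['A', 'B']

Answer: B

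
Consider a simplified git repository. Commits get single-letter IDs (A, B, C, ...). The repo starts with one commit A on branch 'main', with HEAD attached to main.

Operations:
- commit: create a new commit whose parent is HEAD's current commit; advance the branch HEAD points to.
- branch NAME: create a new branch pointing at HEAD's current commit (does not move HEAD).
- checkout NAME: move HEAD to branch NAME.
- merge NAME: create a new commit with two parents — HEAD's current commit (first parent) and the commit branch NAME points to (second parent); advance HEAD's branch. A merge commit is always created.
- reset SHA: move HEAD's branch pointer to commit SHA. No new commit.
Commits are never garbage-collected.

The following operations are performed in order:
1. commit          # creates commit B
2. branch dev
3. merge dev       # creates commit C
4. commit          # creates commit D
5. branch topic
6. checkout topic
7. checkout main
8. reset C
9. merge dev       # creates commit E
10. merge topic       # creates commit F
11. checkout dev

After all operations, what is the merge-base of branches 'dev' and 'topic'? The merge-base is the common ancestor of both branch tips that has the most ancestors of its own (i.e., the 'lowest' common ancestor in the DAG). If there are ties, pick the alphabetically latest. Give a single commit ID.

Answer: B

Derivation:
After op 1 (commit): HEAD=main@B [main=B]
After op 2 (branch): HEAD=main@B [dev=B main=B]
After op 3 (merge): HEAD=main@C [dev=B main=C]
After op 4 (commit): HEAD=main@D [dev=B main=D]
After op 5 (branch): HEAD=main@D [dev=B main=D topic=D]
After op 6 (checkout): HEAD=topic@D [dev=B main=D topic=D]
After op 7 (checkout): HEAD=main@D [dev=B main=D topic=D]
After op 8 (reset): HEAD=main@C [dev=B main=C topic=D]
After op 9 (merge): HEAD=main@E [dev=B main=E topic=D]
After op 10 (merge): HEAD=main@F [dev=B main=F topic=D]
After op 11 (checkout): HEAD=dev@B [dev=B main=F topic=D]
ancestors(dev=B): ['A', 'B']
ancestors(topic=D): ['A', 'B', 'C', 'D']
common: ['A', 'B']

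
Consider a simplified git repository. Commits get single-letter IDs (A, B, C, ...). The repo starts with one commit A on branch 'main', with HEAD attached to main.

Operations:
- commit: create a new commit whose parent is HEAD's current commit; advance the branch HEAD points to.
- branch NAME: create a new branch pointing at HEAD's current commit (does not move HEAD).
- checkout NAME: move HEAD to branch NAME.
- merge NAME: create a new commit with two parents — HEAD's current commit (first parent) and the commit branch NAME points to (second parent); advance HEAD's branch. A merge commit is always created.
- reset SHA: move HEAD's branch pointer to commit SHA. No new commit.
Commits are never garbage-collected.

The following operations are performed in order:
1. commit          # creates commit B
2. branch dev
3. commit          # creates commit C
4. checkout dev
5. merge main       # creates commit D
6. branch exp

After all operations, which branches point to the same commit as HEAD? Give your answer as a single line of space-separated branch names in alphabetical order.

After op 1 (commit): HEAD=main@B [main=B]
After op 2 (branch): HEAD=main@B [dev=B main=B]
After op 3 (commit): HEAD=main@C [dev=B main=C]
After op 4 (checkout): HEAD=dev@B [dev=B main=C]
After op 5 (merge): HEAD=dev@D [dev=D main=C]
After op 6 (branch): HEAD=dev@D [dev=D exp=D main=C]

Answer: dev exp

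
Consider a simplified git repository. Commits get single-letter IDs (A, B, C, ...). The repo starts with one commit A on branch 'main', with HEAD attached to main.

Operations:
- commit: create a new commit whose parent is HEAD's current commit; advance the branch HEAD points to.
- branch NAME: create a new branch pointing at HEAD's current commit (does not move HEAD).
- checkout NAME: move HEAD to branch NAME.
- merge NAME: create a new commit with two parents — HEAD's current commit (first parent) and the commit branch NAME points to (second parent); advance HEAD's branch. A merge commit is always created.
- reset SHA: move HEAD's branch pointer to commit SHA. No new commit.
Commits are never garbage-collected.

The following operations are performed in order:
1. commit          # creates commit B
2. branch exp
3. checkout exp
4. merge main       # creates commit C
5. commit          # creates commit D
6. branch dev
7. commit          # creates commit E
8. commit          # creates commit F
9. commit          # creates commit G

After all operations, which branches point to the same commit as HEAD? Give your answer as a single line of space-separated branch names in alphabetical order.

Answer: exp

Derivation:
After op 1 (commit): HEAD=main@B [main=B]
After op 2 (branch): HEAD=main@B [exp=B main=B]
After op 3 (checkout): HEAD=exp@B [exp=B main=B]
After op 4 (merge): HEAD=exp@C [exp=C main=B]
After op 5 (commit): HEAD=exp@D [exp=D main=B]
After op 6 (branch): HEAD=exp@D [dev=D exp=D main=B]
After op 7 (commit): HEAD=exp@E [dev=D exp=E main=B]
After op 8 (commit): HEAD=exp@F [dev=D exp=F main=B]
After op 9 (commit): HEAD=exp@G [dev=D exp=G main=B]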